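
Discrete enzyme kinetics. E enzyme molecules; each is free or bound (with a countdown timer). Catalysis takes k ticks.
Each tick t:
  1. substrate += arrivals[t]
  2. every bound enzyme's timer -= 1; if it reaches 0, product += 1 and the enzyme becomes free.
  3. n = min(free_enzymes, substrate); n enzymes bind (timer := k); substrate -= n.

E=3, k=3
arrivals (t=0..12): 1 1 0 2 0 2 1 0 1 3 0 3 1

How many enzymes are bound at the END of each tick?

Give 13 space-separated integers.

Answer: 1 2 2 3 2 3 3 3 3 3 3 3 3

Derivation:
t=0: arr=1 -> substrate=0 bound=1 product=0
t=1: arr=1 -> substrate=0 bound=2 product=0
t=2: arr=0 -> substrate=0 bound=2 product=0
t=3: arr=2 -> substrate=0 bound=3 product=1
t=4: arr=0 -> substrate=0 bound=2 product=2
t=5: arr=2 -> substrate=1 bound=3 product=2
t=6: arr=1 -> substrate=0 bound=3 product=4
t=7: arr=0 -> substrate=0 bound=3 product=4
t=8: arr=1 -> substrate=0 bound=3 product=5
t=9: arr=3 -> substrate=1 bound=3 product=7
t=10: arr=0 -> substrate=1 bound=3 product=7
t=11: arr=3 -> substrate=3 bound=3 product=8
t=12: arr=1 -> substrate=2 bound=3 product=10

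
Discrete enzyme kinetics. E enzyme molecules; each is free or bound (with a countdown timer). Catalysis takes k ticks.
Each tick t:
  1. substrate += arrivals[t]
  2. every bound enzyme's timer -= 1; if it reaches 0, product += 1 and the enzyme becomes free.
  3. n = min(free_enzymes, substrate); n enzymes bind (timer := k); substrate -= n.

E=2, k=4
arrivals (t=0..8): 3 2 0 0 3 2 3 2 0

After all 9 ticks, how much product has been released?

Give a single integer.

t=0: arr=3 -> substrate=1 bound=2 product=0
t=1: arr=2 -> substrate=3 bound=2 product=0
t=2: arr=0 -> substrate=3 bound=2 product=0
t=3: arr=0 -> substrate=3 bound=2 product=0
t=4: arr=3 -> substrate=4 bound=2 product=2
t=5: arr=2 -> substrate=6 bound=2 product=2
t=6: arr=3 -> substrate=9 bound=2 product=2
t=7: arr=2 -> substrate=11 bound=2 product=2
t=8: arr=0 -> substrate=9 bound=2 product=4

Answer: 4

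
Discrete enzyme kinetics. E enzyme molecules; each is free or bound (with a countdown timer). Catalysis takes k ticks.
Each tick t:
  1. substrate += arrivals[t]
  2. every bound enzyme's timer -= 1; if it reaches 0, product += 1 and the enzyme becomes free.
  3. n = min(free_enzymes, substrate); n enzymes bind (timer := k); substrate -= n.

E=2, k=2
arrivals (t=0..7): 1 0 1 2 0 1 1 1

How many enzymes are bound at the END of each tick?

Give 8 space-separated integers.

t=0: arr=1 -> substrate=0 bound=1 product=0
t=1: arr=0 -> substrate=0 bound=1 product=0
t=2: arr=1 -> substrate=0 bound=1 product=1
t=3: arr=2 -> substrate=1 bound=2 product=1
t=4: arr=0 -> substrate=0 bound=2 product=2
t=5: arr=1 -> substrate=0 bound=2 product=3
t=6: arr=1 -> substrate=0 bound=2 product=4
t=7: arr=1 -> substrate=0 bound=2 product=5

Answer: 1 1 1 2 2 2 2 2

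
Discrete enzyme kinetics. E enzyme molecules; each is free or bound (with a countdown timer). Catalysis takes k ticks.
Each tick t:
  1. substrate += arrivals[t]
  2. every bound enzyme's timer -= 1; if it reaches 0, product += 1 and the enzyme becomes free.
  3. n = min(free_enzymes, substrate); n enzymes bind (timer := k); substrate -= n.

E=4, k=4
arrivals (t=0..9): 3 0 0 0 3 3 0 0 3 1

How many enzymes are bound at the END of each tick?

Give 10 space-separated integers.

Answer: 3 3 3 3 3 4 4 4 4 4

Derivation:
t=0: arr=3 -> substrate=0 bound=3 product=0
t=1: arr=0 -> substrate=0 bound=3 product=0
t=2: arr=0 -> substrate=0 bound=3 product=0
t=3: arr=0 -> substrate=0 bound=3 product=0
t=4: arr=3 -> substrate=0 bound=3 product=3
t=5: arr=3 -> substrate=2 bound=4 product=3
t=6: arr=0 -> substrate=2 bound=4 product=3
t=7: arr=0 -> substrate=2 bound=4 product=3
t=8: arr=3 -> substrate=2 bound=4 product=6
t=9: arr=1 -> substrate=2 bound=4 product=7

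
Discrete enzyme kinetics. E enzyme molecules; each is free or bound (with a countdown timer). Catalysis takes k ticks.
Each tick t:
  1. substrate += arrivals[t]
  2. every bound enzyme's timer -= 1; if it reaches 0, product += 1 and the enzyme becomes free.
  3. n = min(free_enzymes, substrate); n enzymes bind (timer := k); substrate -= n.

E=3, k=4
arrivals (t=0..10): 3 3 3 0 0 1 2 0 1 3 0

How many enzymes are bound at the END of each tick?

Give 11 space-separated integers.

t=0: arr=3 -> substrate=0 bound=3 product=0
t=1: arr=3 -> substrate=3 bound=3 product=0
t=2: arr=3 -> substrate=6 bound=3 product=0
t=3: arr=0 -> substrate=6 bound=3 product=0
t=4: arr=0 -> substrate=3 bound=3 product=3
t=5: arr=1 -> substrate=4 bound=3 product=3
t=6: arr=2 -> substrate=6 bound=3 product=3
t=7: arr=0 -> substrate=6 bound=3 product=3
t=8: arr=1 -> substrate=4 bound=3 product=6
t=9: arr=3 -> substrate=7 bound=3 product=6
t=10: arr=0 -> substrate=7 bound=3 product=6

Answer: 3 3 3 3 3 3 3 3 3 3 3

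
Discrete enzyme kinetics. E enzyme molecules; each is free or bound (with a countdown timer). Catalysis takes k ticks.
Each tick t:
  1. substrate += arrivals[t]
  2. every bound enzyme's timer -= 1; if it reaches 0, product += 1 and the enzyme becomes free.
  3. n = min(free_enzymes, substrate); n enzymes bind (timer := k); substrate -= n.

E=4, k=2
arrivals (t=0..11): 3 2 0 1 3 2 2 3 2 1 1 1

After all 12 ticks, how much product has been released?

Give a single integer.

Answer: 18

Derivation:
t=0: arr=3 -> substrate=0 bound=3 product=0
t=1: arr=2 -> substrate=1 bound=4 product=0
t=2: arr=0 -> substrate=0 bound=2 product=3
t=3: arr=1 -> substrate=0 bound=2 product=4
t=4: arr=3 -> substrate=0 bound=4 product=5
t=5: arr=2 -> substrate=1 bound=4 product=6
t=6: arr=2 -> substrate=0 bound=4 product=9
t=7: arr=3 -> substrate=2 bound=4 product=10
t=8: arr=2 -> substrate=1 bound=4 product=13
t=9: arr=1 -> substrate=1 bound=4 product=14
t=10: arr=1 -> substrate=0 bound=3 product=17
t=11: arr=1 -> substrate=0 bound=3 product=18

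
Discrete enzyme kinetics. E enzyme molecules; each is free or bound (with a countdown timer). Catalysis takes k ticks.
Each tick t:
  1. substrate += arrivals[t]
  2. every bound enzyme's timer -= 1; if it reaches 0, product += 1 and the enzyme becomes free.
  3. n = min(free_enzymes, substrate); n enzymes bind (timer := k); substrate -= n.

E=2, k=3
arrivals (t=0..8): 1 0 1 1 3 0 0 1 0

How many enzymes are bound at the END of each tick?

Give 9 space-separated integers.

Answer: 1 1 2 2 2 2 2 2 2

Derivation:
t=0: arr=1 -> substrate=0 bound=1 product=0
t=1: arr=0 -> substrate=0 bound=1 product=0
t=2: arr=1 -> substrate=0 bound=2 product=0
t=3: arr=1 -> substrate=0 bound=2 product=1
t=4: arr=3 -> substrate=3 bound=2 product=1
t=5: arr=0 -> substrate=2 bound=2 product=2
t=6: arr=0 -> substrate=1 bound=2 product=3
t=7: arr=1 -> substrate=2 bound=2 product=3
t=8: arr=0 -> substrate=1 bound=2 product=4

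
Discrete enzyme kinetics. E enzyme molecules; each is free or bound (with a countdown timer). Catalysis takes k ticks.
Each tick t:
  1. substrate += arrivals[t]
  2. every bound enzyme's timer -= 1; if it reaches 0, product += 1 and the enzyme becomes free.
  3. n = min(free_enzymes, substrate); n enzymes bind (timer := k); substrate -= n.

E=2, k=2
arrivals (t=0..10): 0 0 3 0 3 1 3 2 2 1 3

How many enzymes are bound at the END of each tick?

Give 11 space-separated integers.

Answer: 0 0 2 2 2 2 2 2 2 2 2

Derivation:
t=0: arr=0 -> substrate=0 bound=0 product=0
t=1: arr=0 -> substrate=0 bound=0 product=0
t=2: arr=3 -> substrate=1 bound=2 product=0
t=3: arr=0 -> substrate=1 bound=2 product=0
t=4: arr=3 -> substrate=2 bound=2 product=2
t=5: arr=1 -> substrate=3 bound=2 product=2
t=6: arr=3 -> substrate=4 bound=2 product=4
t=7: arr=2 -> substrate=6 bound=2 product=4
t=8: arr=2 -> substrate=6 bound=2 product=6
t=9: arr=1 -> substrate=7 bound=2 product=6
t=10: arr=3 -> substrate=8 bound=2 product=8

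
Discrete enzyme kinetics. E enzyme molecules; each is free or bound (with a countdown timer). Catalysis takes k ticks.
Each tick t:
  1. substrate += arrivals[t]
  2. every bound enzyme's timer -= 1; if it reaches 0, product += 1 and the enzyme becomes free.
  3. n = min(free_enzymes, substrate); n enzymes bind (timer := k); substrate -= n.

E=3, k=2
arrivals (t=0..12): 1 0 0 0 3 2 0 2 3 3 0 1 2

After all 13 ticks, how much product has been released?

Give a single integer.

t=0: arr=1 -> substrate=0 bound=1 product=0
t=1: arr=0 -> substrate=0 bound=1 product=0
t=2: arr=0 -> substrate=0 bound=0 product=1
t=3: arr=0 -> substrate=0 bound=0 product=1
t=4: arr=3 -> substrate=0 bound=3 product=1
t=5: arr=2 -> substrate=2 bound=3 product=1
t=6: arr=0 -> substrate=0 bound=2 product=4
t=7: arr=2 -> substrate=1 bound=3 product=4
t=8: arr=3 -> substrate=2 bound=3 product=6
t=9: arr=3 -> substrate=4 bound=3 product=7
t=10: arr=0 -> substrate=2 bound=3 product=9
t=11: arr=1 -> substrate=2 bound=3 product=10
t=12: arr=2 -> substrate=2 bound=3 product=12

Answer: 12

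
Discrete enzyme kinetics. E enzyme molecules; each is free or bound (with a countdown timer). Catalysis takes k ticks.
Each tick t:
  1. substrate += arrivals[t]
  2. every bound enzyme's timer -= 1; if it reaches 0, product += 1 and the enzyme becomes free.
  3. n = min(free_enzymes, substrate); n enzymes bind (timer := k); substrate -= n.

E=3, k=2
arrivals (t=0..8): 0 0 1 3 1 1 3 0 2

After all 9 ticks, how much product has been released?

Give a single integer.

t=0: arr=0 -> substrate=0 bound=0 product=0
t=1: arr=0 -> substrate=0 bound=0 product=0
t=2: arr=1 -> substrate=0 bound=1 product=0
t=3: arr=3 -> substrate=1 bound=3 product=0
t=4: arr=1 -> substrate=1 bound=3 product=1
t=5: arr=1 -> substrate=0 bound=3 product=3
t=6: arr=3 -> substrate=2 bound=3 product=4
t=7: arr=0 -> substrate=0 bound=3 product=6
t=8: arr=2 -> substrate=1 bound=3 product=7

Answer: 7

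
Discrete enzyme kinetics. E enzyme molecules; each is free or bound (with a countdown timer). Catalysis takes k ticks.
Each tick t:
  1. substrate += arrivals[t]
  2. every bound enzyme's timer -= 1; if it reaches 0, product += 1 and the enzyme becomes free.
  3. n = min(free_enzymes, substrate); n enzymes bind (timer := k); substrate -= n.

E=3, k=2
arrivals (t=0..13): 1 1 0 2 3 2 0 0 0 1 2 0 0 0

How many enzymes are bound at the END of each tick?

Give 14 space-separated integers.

Answer: 1 2 1 2 3 3 3 2 1 1 3 2 0 0

Derivation:
t=0: arr=1 -> substrate=0 bound=1 product=0
t=1: arr=1 -> substrate=0 bound=2 product=0
t=2: arr=0 -> substrate=0 bound=1 product=1
t=3: arr=2 -> substrate=0 bound=2 product=2
t=4: arr=3 -> substrate=2 bound=3 product=2
t=5: arr=2 -> substrate=2 bound=3 product=4
t=6: arr=0 -> substrate=1 bound=3 product=5
t=7: arr=0 -> substrate=0 bound=2 product=7
t=8: arr=0 -> substrate=0 bound=1 product=8
t=9: arr=1 -> substrate=0 bound=1 product=9
t=10: arr=2 -> substrate=0 bound=3 product=9
t=11: arr=0 -> substrate=0 bound=2 product=10
t=12: arr=0 -> substrate=0 bound=0 product=12
t=13: arr=0 -> substrate=0 bound=0 product=12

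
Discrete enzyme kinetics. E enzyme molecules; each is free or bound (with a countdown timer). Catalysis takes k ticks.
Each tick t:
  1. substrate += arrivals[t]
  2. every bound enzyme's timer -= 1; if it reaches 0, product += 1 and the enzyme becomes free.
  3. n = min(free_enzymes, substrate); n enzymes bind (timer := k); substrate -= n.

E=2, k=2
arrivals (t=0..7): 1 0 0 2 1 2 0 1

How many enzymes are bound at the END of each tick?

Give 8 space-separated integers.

Answer: 1 1 0 2 2 2 2 2

Derivation:
t=0: arr=1 -> substrate=0 bound=1 product=0
t=1: arr=0 -> substrate=0 bound=1 product=0
t=2: arr=0 -> substrate=0 bound=0 product=1
t=3: arr=2 -> substrate=0 bound=2 product=1
t=4: arr=1 -> substrate=1 bound=2 product=1
t=5: arr=2 -> substrate=1 bound=2 product=3
t=6: arr=0 -> substrate=1 bound=2 product=3
t=7: arr=1 -> substrate=0 bound=2 product=5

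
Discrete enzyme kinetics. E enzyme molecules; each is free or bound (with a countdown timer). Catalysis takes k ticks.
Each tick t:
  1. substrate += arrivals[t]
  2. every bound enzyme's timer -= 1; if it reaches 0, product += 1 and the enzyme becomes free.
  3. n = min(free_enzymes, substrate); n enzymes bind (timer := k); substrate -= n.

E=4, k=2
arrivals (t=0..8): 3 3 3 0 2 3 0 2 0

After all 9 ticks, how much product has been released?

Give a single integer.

t=0: arr=3 -> substrate=0 bound=3 product=0
t=1: arr=3 -> substrate=2 bound=4 product=0
t=2: arr=3 -> substrate=2 bound=4 product=3
t=3: arr=0 -> substrate=1 bound=4 product=4
t=4: arr=2 -> substrate=0 bound=4 product=7
t=5: arr=3 -> substrate=2 bound=4 product=8
t=6: arr=0 -> substrate=0 bound=3 product=11
t=7: arr=2 -> substrate=0 bound=4 product=12
t=8: arr=0 -> substrate=0 bound=2 product=14

Answer: 14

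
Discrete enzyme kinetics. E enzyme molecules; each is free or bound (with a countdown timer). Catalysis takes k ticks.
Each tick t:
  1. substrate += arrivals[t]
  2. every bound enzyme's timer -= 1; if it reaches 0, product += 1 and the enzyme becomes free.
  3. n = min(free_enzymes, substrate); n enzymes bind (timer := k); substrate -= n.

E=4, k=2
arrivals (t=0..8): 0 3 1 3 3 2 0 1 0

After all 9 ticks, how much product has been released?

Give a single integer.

Answer: 12

Derivation:
t=0: arr=0 -> substrate=0 bound=0 product=0
t=1: arr=3 -> substrate=0 bound=3 product=0
t=2: arr=1 -> substrate=0 bound=4 product=0
t=3: arr=3 -> substrate=0 bound=4 product=3
t=4: arr=3 -> substrate=2 bound=4 product=4
t=5: arr=2 -> substrate=1 bound=4 product=7
t=6: arr=0 -> substrate=0 bound=4 product=8
t=7: arr=1 -> substrate=0 bound=2 product=11
t=8: arr=0 -> substrate=0 bound=1 product=12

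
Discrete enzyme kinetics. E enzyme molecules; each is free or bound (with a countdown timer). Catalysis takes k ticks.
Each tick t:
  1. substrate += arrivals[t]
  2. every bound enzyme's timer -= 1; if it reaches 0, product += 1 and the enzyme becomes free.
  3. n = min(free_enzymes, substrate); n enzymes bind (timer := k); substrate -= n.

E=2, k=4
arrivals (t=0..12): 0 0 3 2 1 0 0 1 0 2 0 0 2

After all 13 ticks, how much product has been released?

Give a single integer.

Answer: 4

Derivation:
t=0: arr=0 -> substrate=0 bound=0 product=0
t=1: arr=0 -> substrate=0 bound=0 product=0
t=2: arr=3 -> substrate=1 bound=2 product=0
t=3: arr=2 -> substrate=3 bound=2 product=0
t=4: arr=1 -> substrate=4 bound=2 product=0
t=5: arr=0 -> substrate=4 bound=2 product=0
t=6: arr=0 -> substrate=2 bound=2 product=2
t=7: arr=1 -> substrate=3 bound=2 product=2
t=8: arr=0 -> substrate=3 bound=2 product=2
t=9: arr=2 -> substrate=5 bound=2 product=2
t=10: arr=0 -> substrate=3 bound=2 product=4
t=11: arr=0 -> substrate=3 bound=2 product=4
t=12: arr=2 -> substrate=5 bound=2 product=4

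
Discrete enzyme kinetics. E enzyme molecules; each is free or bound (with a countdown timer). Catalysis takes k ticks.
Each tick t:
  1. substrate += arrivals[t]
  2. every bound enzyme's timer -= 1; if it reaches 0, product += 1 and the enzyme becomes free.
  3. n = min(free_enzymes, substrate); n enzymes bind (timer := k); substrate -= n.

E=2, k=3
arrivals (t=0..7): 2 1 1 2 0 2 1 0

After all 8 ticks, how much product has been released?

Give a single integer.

t=0: arr=2 -> substrate=0 bound=2 product=0
t=1: arr=1 -> substrate=1 bound=2 product=0
t=2: arr=1 -> substrate=2 bound=2 product=0
t=3: arr=2 -> substrate=2 bound=2 product=2
t=4: arr=0 -> substrate=2 bound=2 product=2
t=5: arr=2 -> substrate=4 bound=2 product=2
t=6: arr=1 -> substrate=3 bound=2 product=4
t=7: arr=0 -> substrate=3 bound=2 product=4

Answer: 4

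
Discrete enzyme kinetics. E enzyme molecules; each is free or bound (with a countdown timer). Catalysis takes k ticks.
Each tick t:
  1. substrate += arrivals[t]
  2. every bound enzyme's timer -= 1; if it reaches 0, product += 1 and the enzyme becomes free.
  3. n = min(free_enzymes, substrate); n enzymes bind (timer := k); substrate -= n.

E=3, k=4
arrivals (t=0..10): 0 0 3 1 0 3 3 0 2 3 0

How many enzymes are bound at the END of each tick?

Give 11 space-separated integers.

t=0: arr=0 -> substrate=0 bound=0 product=0
t=1: arr=0 -> substrate=0 bound=0 product=0
t=2: arr=3 -> substrate=0 bound=3 product=0
t=3: arr=1 -> substrate=1 bound=3 product=0
t=4: arr=0 -> substrate=1 bound=3 product=0
t=5: arr=3 -> substrate=4 bound=3 product=0
t=6: arr=3 -> substrate=4 bound=3 product=3
t=7: arr=0 -> substrate=4 bound=3 product=3
t=8: arr=2 -> substrate=6 bound=3 product=3
t=9: arr=3 -> substrate=9 bound=3 product=3
t=10: arr=0 -> substrate=6 bound=3 product=6

Answer: 0 0 3 3 3 3 3 3 3 3 3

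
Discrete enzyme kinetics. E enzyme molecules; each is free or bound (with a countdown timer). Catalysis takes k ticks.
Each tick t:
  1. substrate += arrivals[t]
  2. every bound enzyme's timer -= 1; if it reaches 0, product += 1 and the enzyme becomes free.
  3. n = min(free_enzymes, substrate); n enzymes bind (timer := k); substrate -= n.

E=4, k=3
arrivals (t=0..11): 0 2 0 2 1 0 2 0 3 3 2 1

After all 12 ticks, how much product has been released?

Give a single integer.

Answer: 9

Derivation:
t=0: arr=0 -> substrate=0 bound=0 product=0
t=1: arr=2 -> substrate=0 bound=2 product=0
t=2: arr=0 -> substrate=0 bound=2 product=0
t=3: arr=2 -> substrate=0 bound=4 product=0
t=4: arr=1 -> substrate=0 bound=3 product=2
t=5: arr=0 -> substrate=0 bound=3 product=2
t=6: arr=2 -> substrate=0 bound=3 product=4
t=7: arr=0 -> substrate=0 bound=2 product=5
t=8: arr=3 -> substrate=1 bound=4 product=5
t=9: arr=3 -> substrate=2 bound=4 product=7
t=10: arr=2 -> substrate=4 bound=4 product=7
t=11: arr=1 -> substrate=3 bound=4 product=9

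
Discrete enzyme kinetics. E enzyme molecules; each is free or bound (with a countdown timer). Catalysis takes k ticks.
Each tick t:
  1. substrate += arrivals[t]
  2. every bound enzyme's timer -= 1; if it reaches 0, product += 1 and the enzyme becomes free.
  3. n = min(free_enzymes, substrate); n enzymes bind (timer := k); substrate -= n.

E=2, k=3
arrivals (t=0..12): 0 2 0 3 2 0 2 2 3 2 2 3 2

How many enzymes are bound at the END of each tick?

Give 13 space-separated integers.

t=0: arr=0 -> substrate=0 bound=0 product=0
t=1: arr=2 -> substrate=0 bound=2 product=0
t=2: arr=0 -> substrate=0 bound=2 product=0
t=3: arr=3 -> substrate=3 bound=2 product=0
t=4: arr=2 -> substrate=3 bound=2 product=2
t=5: arr=0 -> substrate=3 bound=2 product=2
t=6: arr=2 -> substrate=5 bound=2 product=2
t=7: arr=2 -> substrate=5 bound=2 product=4
t=8: arr=3 -> substrate=8 bound=2 product=4
t=9: arr=2 -> substrate=10 bound=2 product=4
t=10: arr=2 -> substrate=10 bound=2 product=6
t=11: arr=3 -> substrate=13 bound=2 product=6
t=12: arr=2 -> substrate=15 bound=2 product=6

Answer: 0 2 2 2 2 2 2 2 2 2 2 2 2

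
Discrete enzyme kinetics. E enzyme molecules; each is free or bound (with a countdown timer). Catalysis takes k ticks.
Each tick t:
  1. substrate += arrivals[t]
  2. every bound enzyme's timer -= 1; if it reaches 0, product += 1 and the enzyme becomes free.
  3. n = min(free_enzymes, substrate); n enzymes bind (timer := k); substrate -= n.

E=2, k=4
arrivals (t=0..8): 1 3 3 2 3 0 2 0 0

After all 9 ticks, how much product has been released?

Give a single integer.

t=0: arr=1 -> substrate=0 bound=1 product=0
t=1: arr=3 -> substrate=2 bound=2 product=0
t=2: arr=3 -> substrate=5 bound=2 product=0
t=3: arr=2 -> substrate=7 bound=2 product=0
t=4: arr=3 -> substrate=9 bound=2 product=1
t=5: arr=0 -> substrate=8 bound=2 product=2
t=6: arr=2 -> substrate=10 bound=2 product=2
t=7: arr=0 -> substrate=10 bound=2 product=2
t=8: arr=0 -> substrate=9 bound=2 product=3

Answer: 3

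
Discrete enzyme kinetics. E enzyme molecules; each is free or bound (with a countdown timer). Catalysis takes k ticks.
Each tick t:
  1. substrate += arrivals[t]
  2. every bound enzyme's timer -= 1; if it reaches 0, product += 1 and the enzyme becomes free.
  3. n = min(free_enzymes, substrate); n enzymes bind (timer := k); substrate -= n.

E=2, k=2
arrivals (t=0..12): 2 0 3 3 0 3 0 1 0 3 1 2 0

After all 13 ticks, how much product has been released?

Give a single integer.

Answer: 12

Derivation:
t=0: arr=2 -> substrate=0 bound=2 product=0
t=1: arr=0 -> substrate=0 bound=2 product=0
t=2: arr=3 -> substrate=1 bound=2 product=2
t=3: arr=3 -> substrate=4 bound=2 product=2
t=4: arr=0 -> substrate=2 bound=2 product=4
t=5: arr=3 -> substrate=5 bound=2 product=4
t=6: arr=0 -> substrate=3 bound=2 product=6
t=7: arr=1 -> substrate=4 bound=2 product=6
t=8: arr=0 -> substrate=2 bound=2 product=8
t=9: arr=3 -> substrate=5 bound=2 product=8
t=10: arr=1 -> substrate=4 bound=2 product=10
t=11: arr=2 -> substrate=6 bound=2 product=10
t=12: arr=0 -> substrate=4 bound=2 product=12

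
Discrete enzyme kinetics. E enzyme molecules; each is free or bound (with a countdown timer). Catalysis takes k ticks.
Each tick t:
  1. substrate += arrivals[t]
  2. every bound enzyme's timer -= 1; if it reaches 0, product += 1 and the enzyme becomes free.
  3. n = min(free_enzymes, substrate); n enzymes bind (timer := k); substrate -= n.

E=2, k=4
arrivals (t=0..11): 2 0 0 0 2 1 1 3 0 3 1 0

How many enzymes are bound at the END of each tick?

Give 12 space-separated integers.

Answer: 2 2 2 2 2 2 2 2 2 2 2 2

Derivation:
t=0: arr=2 -> substrate=0 bound=2 product=0
t=1: arr=0 -> substrate=0 bound=2 product=0
t=2: arr=0 -> substrate=0 bound=2 product=0
t=3: arr=0 -> substrate=0 bound=2 product=0
t=4: arr=2 -> substrate=0 bound=2 product=2
t=5: arr=1 -> substrate=1 bound=2 product=2
t=6: arr=1 -> substrate=2 bound=2 product=2
t=7: arr=3 -> substrate=5 bound=2 product=2
t=8: arr=0 -> substrate=3 bound=2 product=4
t=9: arr=3 -> substrate=6 bound=2 product=4
t=10: arr=1 -> substrate=7 bound=2 product=4
t=11: arr=0 -> substrate=7 bound=2 product=4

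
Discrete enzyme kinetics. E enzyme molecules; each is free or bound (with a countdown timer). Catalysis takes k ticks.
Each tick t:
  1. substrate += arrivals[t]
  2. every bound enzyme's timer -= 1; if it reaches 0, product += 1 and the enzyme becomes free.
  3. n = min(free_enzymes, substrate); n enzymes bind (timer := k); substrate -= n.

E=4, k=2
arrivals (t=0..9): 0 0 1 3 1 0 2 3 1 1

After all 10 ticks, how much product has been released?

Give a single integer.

Answer: 9

Derivation:
t=0: arr=0 -> substrate=0 bound=0 product=0
t=1: arr=0 -> substrate=0 bound=0 product=0
t=2: arr=1 -> substrate=0 bound=1 product=0
t=3: arr=3 -> substrate=0 bound=4 product=0
t=4: arr=1 -> substrate=0 bound=4 product=1
t=5: arr=0 -> substrate=0 bound=1 product=4
t=6: arr=2 -> substrate=0 bound=2 product=5
t=7: arr=3 -> substrate=1 bound=4 product=5
t=8: arr=1 -> substrate=0 bound=4 product=7
t=9: arr=1 -> substrate=0 bound=3 product=9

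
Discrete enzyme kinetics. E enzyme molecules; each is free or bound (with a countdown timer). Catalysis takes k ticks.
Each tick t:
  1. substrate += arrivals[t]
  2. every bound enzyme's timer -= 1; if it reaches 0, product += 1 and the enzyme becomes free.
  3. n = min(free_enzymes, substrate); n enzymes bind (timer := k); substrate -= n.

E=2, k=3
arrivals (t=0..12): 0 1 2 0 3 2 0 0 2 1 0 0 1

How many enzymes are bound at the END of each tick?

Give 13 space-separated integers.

Answer: 0 1 2 2 2 2 2 2 2 2 2 2 2

Derivation:
t=0: arr=0 -> substrate=0 bound=0 product=0
t=1: arr=1 -> substrate=0 bound=1 product=0
t=2: arr=2 -> substrate=1 bound=2 product=0
t=3: arr=0 -> substrate=1 bound=2 product=0
t=4: arr=3 -> substrate=3 bound=2 product=1
t=5: arr=2 -> substrate=4 bound=2 product=2
t=6: arr=0 -> substrate=4 bound=2 product=2
t=7: arr=0 -> substrate=3 bound=2 product=3
t=8: arr=2 -> substrate=4 bound=2 product=4
t=9: arr=1 -> substrate=5 bound=2 product=4
t=10: arr=0 -> substrate=4 bound=2 product=5
t=11: arr=0 -> substrate=3 bound=2 product=6
t=12: arr=1 -> substrate=4 bound=2 product=6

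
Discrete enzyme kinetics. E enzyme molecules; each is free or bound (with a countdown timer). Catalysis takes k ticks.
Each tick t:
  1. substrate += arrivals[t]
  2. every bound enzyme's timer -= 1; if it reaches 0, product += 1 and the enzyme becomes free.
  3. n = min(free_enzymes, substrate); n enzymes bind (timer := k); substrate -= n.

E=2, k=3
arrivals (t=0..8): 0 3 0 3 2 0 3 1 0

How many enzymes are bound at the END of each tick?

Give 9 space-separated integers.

t=0: arr=0 -> substrate=0 bound=0 product=0
t=1: arr=3 -> substrate=1 bound=2 product=0
t=2: arr=0 -> substrate=1 bound=2 product=0
t=3: arr=3 -> substrate=4 bound=2 product=0
t=4: arr=2 -> substrate=4 bound=2 product=2
t=5: arr=0 -> substrate=4 bound=2 product=2
t=6: arr=3 -> substrate=7 bound=2 product=2
t=7: arr=1 -> substrate=6 bound=2 product=4
t=8: arr=0 -> substrate=6 bound=2 product=4

Answer: 0 2 2 2 2 2 2 2 2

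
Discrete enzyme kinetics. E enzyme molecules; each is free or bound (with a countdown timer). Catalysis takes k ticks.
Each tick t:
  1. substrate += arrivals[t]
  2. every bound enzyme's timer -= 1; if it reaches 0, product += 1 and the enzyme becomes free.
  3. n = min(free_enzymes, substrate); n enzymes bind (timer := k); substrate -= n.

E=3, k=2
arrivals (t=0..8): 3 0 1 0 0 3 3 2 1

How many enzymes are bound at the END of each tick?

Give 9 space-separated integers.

Answer: 3 3 1 1 0 3 3 3 3

Derivation:
t=0: arr=3 -> substrate=0 bound=3 product=0
t=1: arr=0 -> substrate=0 bound=3 product=0
t=2: arr=1 -> substrate=0 bound=1 product=3
t=3: arr=0 -> substrate=0 bound=1 product=3
t=4: arr=0 -> substrate=0 bound=0 product=4
t=5: arr=3 -> substrate=0 bound=3 product=4
t=6: arr=3 -> substrate=3 bound=3 product=4
t=7: arr=2 -> substrate=2 bound=3 product=7
t=8: arr=1 -> substrate=3 bound=3 product=7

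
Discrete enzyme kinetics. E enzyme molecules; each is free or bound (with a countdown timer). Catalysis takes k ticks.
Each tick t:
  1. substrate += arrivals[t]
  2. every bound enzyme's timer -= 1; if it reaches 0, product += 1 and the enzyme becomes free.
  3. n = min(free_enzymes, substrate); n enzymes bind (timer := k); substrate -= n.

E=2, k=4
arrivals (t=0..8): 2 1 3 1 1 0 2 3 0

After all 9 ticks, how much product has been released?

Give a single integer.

Answer: 4

Derivation:
t=0: arr=2 -> substrate=0 bound=2 product=0
t=1: arr=1 -> substrate=1 bound=2 product=0
t=2: arr=3 -> substrate=4 bound=2 product=0
t=3: arr=1 -> substrate=5 bound=2 product=0
t=4: arr=1 -> substrate=4 bound=2 product=2
t=5: arr=0 -> substrate=4 bound=2 product=2
t=6: arr=2 -> substrate=6 bound=2 product=2
t=7: arr=3 -> substrate=9 bound=2 product=2
t=8: arr=0 -> substrate=7 bound=2 product=4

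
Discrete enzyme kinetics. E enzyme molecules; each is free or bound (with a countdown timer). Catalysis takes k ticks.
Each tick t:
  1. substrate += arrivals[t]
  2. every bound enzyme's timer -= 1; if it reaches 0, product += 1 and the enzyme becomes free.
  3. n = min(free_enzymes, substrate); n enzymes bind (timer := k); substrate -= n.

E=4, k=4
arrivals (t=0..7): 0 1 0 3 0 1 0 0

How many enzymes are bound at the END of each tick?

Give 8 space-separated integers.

t=0: arr=0 -> substrate=0 bound=0 product=0
t=1: arr=1 -> substrate=0 bound=1 product=0
t=2: arr=0 -> substrate=0 bound=1 product=0
t=3: arr=3 -> substrate=0 bound=4 product=0
t=4: arr=0 -> substrate=0 bound=4 product=0
t=5: arr=1 -> substrate=0 bound=4 product=1
t=6: arr=0 -> substrate=0 bound=4 product=1
t=7: arr=0 -> substrate=0 bound=1 product=4

Answer: 0 1 1 4 4 4 4 1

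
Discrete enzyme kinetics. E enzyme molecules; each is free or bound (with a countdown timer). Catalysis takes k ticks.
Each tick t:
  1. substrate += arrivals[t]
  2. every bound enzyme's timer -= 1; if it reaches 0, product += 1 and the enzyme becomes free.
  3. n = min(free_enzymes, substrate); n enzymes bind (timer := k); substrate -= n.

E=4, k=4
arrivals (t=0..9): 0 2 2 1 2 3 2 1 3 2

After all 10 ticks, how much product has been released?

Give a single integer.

t=0: arr=0 -> substrate=0 bound=0 product=0
t=1: arr=2 -> substrate=0 bound=2 product=0
t=2: arr=2 -> substrate=0 bound=4 product=0
t=3: arr=1 -> substrate=1 bound=4 product=0
t=4: arr=2 -> substrate=3 bound=4 product=0
t=5: arr=3 -> substrate=4 bound=4 product=2
t=6: arr=2 -> substrate=4 bound=4 product=4
t=7: arr=1 -> substrate=5 bound=4 product=4
t=8: arr=3 -> substrate=8 bound=4 product=4
t=9: arr=2 -> substrate=8 bound=4 product=6

Answer: 6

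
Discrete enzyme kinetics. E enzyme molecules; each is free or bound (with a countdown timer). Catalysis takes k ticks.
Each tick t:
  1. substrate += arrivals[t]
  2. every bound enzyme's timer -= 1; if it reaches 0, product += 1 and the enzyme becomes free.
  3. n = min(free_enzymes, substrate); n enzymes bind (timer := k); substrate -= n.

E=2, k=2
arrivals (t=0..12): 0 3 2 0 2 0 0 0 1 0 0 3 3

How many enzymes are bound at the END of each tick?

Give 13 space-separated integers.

t=0: arr=0 -> substrate=0 bound=0 product=0
t=1: arr=3 -> substrate=1 bound=2 product=0
t=2: arr=2 -> substrate=3 bound=2 product=0
t=3: arr=0 -> substrate=1 bound=2 product=2
t=4: arr=2 -> substrate=3 bound=2 product=2
t=5: arr=0 -> substrate=1 bound=2 product=4
t=6: arr=0 -> substrate=1 bound=2 product=4
t=7: arr=0 -> substrate=0 bound=1 product=6
t=8: arr=1 -> substrate=0 bound=2 product=6
t=9: arr=0 -> substrate=0 bound=1 product=7
t=10: arr=0 -> substrate=0 bound=0 product=8
t=11: arr=3 -> substrate=1 bound=2 product=8
t=12: arr=3 -> substrate=4 bound=2 product=8

Answer: 0 2 2 2 2 2 2 1 2 1 0 2 2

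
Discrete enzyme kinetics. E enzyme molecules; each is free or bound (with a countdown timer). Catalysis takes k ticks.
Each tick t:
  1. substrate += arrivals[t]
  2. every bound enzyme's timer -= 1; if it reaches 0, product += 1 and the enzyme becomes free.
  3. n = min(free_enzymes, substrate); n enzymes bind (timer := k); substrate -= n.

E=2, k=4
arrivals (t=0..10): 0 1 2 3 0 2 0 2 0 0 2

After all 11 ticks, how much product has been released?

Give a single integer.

t=0: arr=0 -> substrate=0 bound=0 product=0
t=1: arr=1 -> substrate=0 bound=1 product=0
t=2: arr=2 -> substrate=1 bound=2 product=0
t=3: arr=3 -> substrate=4 bound=2 product=0
t=4: arr=0 -> substrate=4 bound=2 product=0
t=5: arr=2 -> substrate=5 bound=2 product=1
t=6: arr=0 -> substrate=4 bound=2 product=2
t=7: arr=2 -> substrate=6 bound=2 product=2
t=8: arr=0 -> substrate=6 bound=2 product=2
t=9: arr=0 -> substrate=5 bound=2 product=3
t=10: arr=2 -> substrate=6 bound=2 product=4

Answer: 4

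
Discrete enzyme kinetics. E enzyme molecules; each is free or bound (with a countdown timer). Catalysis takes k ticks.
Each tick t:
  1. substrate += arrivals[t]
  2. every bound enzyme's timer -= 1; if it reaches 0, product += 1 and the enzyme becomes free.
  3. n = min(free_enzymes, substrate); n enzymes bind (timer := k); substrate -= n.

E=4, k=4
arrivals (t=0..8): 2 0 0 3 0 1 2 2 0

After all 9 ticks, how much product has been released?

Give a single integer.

Answer: 5

Derivation:
t=0: arr=2 -> substrate=0 bound=2 product=0
t=1: arr=0 -> substrate=0 bound=2 product=0
t=2: arr=0 -> substrate=0 bound=2 product=0
t=3: arr=3 -> substrate=1 bound=4 product=0
t=4: arr=0 -> substrate=0 bound=3 product=2
t=5: arr=1 -> substrate=0 bound=4 product=2
t=6: arr=2 -> substrate=2 bound=4 product=2
t=7: arr=2 -> substrate=2 bound=4 product=4
t=8: arr=0 -> substrate=1 bound=4 product=5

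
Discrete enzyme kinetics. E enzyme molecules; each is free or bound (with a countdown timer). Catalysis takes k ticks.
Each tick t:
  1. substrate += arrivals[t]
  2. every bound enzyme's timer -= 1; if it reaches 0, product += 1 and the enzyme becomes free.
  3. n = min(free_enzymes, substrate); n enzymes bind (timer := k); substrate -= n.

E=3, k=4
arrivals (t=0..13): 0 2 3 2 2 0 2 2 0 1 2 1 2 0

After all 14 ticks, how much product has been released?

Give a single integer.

Answer: 8

Derivation:
t=0: arr=0 -> substrate=0 bound=0 product=0
t=1: arr=2 -> substrate=0 bound=2 product=0
t=2: arr=3 -> substrate=2 bound=3 product=0
t=3: arr=2 -> substrate=4 bound=3 product=0
t=4: arr=2 -> substrate=6 bound=3 product=0
t=5: arr=0 -> substrate=4 bound=3 product=2
t=6: arr=2 -> substrate=5 bound=3 product=3
t=7: arr=2 -> substrate=7 bound=3 product=3
t=8: arr=0 -> substrate=7 bound=3 product=3
t=9: arr=1 -> substrate=6 bound=3 product=5
t=10: arr=2 -> substrate=7 bound=3 product=6
t=11: arr=1 -> substrate=8 bound=3 product=6
t=12: arr=2 -> substrate=10 bound=3 product=6
t=13: arr=0 -> substrate=8 bound=3 product=8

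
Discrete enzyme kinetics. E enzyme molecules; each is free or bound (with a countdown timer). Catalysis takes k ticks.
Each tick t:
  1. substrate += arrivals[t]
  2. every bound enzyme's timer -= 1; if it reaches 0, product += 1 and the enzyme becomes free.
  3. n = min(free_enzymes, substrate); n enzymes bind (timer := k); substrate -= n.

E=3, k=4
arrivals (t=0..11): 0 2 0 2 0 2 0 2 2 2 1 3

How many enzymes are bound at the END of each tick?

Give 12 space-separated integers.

Answer: 0 2 2 3 3 3 3 3 3 3 3 3

Derivation:
t=0: arr=0 -> substrate=0 bound=0 product=0
t=1: arr=2 -> substrate=0 bound=2 product=0
t=2: arr=0 -> substrate=0 bound=2 product=0
t=3: arr=2 -> substrate=1 bound=3 product=0
t=4: arr=0 -> substrate=1 bound=3 product=0
t=5: arr=2 -> substrate=1 bound=3 product=2
t=6: arr=0 -> substrate=1 bound=3 product=2
t=7: arr=2 -> substrate=2 bound=3 product=3
t=8: arr=2 -> substrate=4 bound=3 product=3
t=9: arr=2 -> substrate=4 bound=3 product=5
t=10: arr=1 -> substrate=5 bound=3 product=5
t=11: arr=3 -> substrate=7 bound=3 product=6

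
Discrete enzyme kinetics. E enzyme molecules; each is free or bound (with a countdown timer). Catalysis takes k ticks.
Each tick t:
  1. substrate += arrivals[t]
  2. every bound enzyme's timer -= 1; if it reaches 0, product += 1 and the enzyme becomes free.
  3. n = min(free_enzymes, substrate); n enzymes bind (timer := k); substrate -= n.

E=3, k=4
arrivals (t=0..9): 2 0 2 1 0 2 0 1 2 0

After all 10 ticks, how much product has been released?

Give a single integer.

Answer: 5

Derivation:
t=0: arr=2 -> substrate=0 bound=2 product=0
t=1: arr=0 -> substrate=0 bound=2 product=0
t=2: arr=2 -> substrate=1 bound=3 product=0
t=3: arr=1 -> substrate=2 bound=3 product=0
t=4: arr=0 -> substrate=0 bound=3 product=2
t=5: arr=2 -> substrate=2 bound=3 product=2
t=6: arr=0 -> substrate=1 bound=3 product=3
t=7: arr=1 -> substrate=2 bound=3 product=3
t=8: arr=2 -> substrate=2 bound=3 product=5
t=9: arr=0 -> substrate=2 bound=3 product=5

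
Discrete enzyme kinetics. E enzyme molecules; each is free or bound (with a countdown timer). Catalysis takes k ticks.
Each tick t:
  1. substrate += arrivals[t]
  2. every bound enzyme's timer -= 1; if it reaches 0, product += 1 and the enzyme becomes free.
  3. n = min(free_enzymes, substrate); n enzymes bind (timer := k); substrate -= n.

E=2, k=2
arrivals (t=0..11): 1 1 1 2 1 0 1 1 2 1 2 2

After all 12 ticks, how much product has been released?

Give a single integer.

Answer: 10

Derivation:
t=0: arr=1 -> substrate=0 bound=1 product=0
t=1: arr=1 -> substrate=0 bound=2 product=0
t=2: arr=1 -> substrate=0 bound=2 product=1
t=3: arr=2 -> substrate=1 bound=2 product=2
t=4: arr=1 -> substrate=1 bound=2 product=3
t=5: arr=0 -> substrate=0 bound=2 product=4
t=6: arr=1 -> substrate=0 bound=2 product=5
t=7: arr=1 -> substrate=0 bound=2 product=6
t=8: arr=2 -> substrate=1 bound=2 product=7
t=9: arr=1 -> substrate=1 bound=2 product=8
t=10: arr=2 -> substrate=2 bound=2 product=9
t=11: arr=2 -> substrate=3 bound=2 product=10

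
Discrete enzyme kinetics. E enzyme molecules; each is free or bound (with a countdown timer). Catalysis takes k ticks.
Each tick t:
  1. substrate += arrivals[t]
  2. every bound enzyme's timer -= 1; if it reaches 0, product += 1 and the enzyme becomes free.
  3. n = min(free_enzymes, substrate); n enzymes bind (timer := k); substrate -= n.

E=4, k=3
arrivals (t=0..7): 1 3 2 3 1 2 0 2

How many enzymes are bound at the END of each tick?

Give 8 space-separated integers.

Answer: 1 4 4 4 4 4 4 4

Derivation:
t=0: arr=1 -> substrate=0 bound=1 product=0
t=1: arr=3 -> substrate=0 bound=4 product=0
t=2: arr=2 -> substrate=2 bound=4 product=0
t=3: arr=3 -> substrate=4 bound=4 product=1
t=4: arr=1 -> substrate=2 bound=4 product=4
t=5: arr=2 -> substrate=4 bound=4 product=4
t=6: arr=0 -> substrate=3 bound=4 product=5
t=7: arr=2 -> substrate=2 bound=4 product=8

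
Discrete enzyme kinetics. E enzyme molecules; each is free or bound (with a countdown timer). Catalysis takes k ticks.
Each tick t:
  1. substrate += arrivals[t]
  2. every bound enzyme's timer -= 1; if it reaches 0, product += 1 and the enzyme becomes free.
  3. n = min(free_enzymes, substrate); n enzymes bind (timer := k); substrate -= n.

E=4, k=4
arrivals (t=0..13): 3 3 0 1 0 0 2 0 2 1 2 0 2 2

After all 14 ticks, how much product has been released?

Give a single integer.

t=0: arr=3 -> substrate=0 bound=3 product=0
t=1: arr=3 -> substrate=2 bound=4 product=0
t=2: arr=0 -> substrate=2 bound=4 product=0
t=3: arr=1 -> substrate=3 bound=4 product=0
t=4: arr=0 -> substrate=0 bound=4 product=3
t=5: arr=0 -> substrate=0 bound=3 product=4
t=6: arr=2 -> substrate=1 bound=4 product=4
t=7: arr=0 -> substrate=1 bound=4 product=4
t=8: arr=2 -> substrate=0 bound=4 product=7
t=9: arr=1 -> substrate=1 bound=4 product=7
t=10: arr=2 -> substrate=2 bound=4 product=8
t=11: arr=0 -> substrate=2 bound=4 product=8
t=12: arr=2 -> substrate=1 bound=4 product=11
t=13: arr=2 -> substrate=3 bound=4 product=11

Answer: 11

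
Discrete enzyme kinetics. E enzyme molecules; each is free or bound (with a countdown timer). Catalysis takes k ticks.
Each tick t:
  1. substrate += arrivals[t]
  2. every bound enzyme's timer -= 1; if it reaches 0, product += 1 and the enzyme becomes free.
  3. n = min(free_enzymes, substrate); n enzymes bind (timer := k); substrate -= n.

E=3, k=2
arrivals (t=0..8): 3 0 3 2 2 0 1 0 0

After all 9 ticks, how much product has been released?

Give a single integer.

Answer: 11

Derivation:
t=0: arr=3 -> substrate=0 bound=3 product=0
t=1: arr=0 -> substrate=0 bound=3 product=0
t=2: arr=3 -> substrate=0 bound=3 product=3
t=3: arr=2 -> substrate=2 bound=3 product=3
t=4: arr=2 -> substrate=1 bound=3 product=6
t=5: arr=0 -> substrate=1 bound=3 product=6
t=6: arr=1 -> substrate=0 bound=2 product=9
t=7: arr=0 -> substrate=0 bound=2 product=9
t=8: arr=0 -> substrate=0 bound=0 product=11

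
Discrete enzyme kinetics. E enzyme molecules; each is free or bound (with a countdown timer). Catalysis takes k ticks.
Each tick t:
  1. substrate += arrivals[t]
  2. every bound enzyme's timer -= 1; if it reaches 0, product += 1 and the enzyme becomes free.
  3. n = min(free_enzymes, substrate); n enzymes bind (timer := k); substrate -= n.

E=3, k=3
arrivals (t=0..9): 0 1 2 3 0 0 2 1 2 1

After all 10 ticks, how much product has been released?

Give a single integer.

Answer: 6

Derivation:
t=0: arr=0 -> substrate=0 bound=0 product=0
t=1: arr=1 -> substrate=0 bound=1 product=0
t=2: arr=2 -> substrate=0 bound=3 product=0
t=3: arr=3 -> substrate=3 bound=3 product=0
t=4: arr=0 -> substrate=2 bound=3 product=1
t=5: arr=0 -> substrate=0 bound=3 product=3
t=6: arr=2 -> substrate=2 bound=3 product=3
t=7: arr=1 -> substrate=2 bound=3 product=4
t=8: arr=2 -> substrate=2 bound=3 product=6
t=9: arr=1 -> substrate=3 bound=3 product=6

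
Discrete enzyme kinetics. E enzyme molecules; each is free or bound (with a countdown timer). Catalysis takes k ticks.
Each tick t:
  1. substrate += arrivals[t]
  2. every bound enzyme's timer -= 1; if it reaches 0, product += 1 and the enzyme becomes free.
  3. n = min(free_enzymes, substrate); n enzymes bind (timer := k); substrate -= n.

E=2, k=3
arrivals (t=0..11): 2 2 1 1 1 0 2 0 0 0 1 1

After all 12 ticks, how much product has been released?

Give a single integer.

t=0: arr=2 -> substrate=0 bound=2 product=0
t=1: arr=2 -> substrate=2 bound=2 product=0
t=2: arr=1 -> substrate=3 bound=2 product=0
t=3: arr=1 -> substrate=2 bound=2 product=2
t=4: arr=1 -> substrate=3 bound=2 product=2
t=5: arr=0 -> substrate=3 bound=2 product=2
t=6: arr=2 -> substrate=3 bound=2 product=4
t=7: arr=0 -> substrate=3 bound=2 product=4
t=8: arr=0 -> substrate=3 bound=2 product=4
t=9: arr=0 -> substrate=1 bound=2 product=6
t=10: arr=1 -> substrate=2 bound=2 product=6
t=11: arr=1 -> substrate=3 bound=2 product=6

Answer: 6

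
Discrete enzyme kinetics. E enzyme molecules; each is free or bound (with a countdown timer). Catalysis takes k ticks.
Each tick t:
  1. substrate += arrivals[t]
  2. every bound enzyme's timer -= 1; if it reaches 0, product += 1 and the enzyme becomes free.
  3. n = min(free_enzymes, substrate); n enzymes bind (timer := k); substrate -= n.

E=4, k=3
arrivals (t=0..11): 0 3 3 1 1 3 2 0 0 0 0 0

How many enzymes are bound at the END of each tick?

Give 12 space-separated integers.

t=0: arr=0 -> substrate=0 bound=0 product=0
t=1: arr=3 -> substrate=0 bound=3 product=0
t=2: arr=3 -> substrate=2 bound=4 product=0
t=3: arr=1 -> substrate=3 bound=4 product=0
t=4: arr=1 -> substrate=1 bound=4 product=3
t=5: arr=3 -> substrate=3 bound=4 product=4
t=6: arr=2 -> substrate=5 bound=4 product=4
t=7: arr=0 -> substrate=2 bound=4 product=7
t=8: arr=0 -> substrate=1 bound=4 product=8
t=9: arr=0 -> substrate=1 bound=4 product=8
t=10: arr=0 -> substrate=0 bound=2 product=11
t=11: arr=0 -> substrate=0 bound=1 product=12

Answer: 0 3 4 4 4 4 4 4 4 4 2 1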